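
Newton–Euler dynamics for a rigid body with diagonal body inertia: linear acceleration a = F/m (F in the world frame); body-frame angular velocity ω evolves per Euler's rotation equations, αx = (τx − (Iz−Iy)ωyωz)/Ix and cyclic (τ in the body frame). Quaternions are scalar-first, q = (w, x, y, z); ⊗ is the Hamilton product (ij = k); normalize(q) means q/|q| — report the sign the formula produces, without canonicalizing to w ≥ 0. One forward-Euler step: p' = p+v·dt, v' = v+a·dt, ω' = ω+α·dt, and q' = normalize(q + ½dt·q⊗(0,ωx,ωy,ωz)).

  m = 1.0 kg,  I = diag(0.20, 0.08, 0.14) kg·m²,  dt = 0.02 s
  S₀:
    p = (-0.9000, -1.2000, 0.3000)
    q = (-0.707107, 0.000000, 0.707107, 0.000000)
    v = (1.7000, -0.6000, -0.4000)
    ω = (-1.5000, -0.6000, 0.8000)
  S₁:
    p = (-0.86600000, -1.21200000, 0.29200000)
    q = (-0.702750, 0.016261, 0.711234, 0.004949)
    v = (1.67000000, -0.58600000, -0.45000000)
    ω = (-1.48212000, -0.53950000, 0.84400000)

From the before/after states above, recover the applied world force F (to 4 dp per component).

F = (-1.5000, 0.7000, -2.5000)

velocity change Δv = (-0.03000000, 0.01400000, -0.05000000)
F = m·Δv/dt = (-1.5000, 0.7000, -2.5000)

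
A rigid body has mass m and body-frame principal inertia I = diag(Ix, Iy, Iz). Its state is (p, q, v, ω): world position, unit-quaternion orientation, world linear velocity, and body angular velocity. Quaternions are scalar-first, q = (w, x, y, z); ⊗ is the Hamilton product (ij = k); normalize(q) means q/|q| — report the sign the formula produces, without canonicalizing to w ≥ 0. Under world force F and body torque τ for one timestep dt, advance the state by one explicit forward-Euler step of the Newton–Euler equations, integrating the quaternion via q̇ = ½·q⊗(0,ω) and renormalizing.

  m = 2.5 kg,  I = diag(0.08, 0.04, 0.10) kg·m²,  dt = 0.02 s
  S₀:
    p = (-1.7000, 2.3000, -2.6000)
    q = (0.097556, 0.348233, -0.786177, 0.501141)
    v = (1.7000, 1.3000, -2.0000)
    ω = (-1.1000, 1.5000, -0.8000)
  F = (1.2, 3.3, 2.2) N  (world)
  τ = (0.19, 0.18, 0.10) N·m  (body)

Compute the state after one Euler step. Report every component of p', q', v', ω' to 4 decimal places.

a = (0.4800, 1.3200, 0.8800)
new position p' = (-1.6660, 2.3260, -2.6400)
new velocity v' = (1.7096, 1.3264, -1.9824)
gyro term ω×Iω = (-0.0720, -0.0176, 0.0660)
(τ − ω×Iω)/I = (3.2750, 4.9400, 0.3400)
ω + α·dt = (-1.0345, 1.5988, -0.7932)
q⊗(0,ω) = (1.9632346, -0.2300815, -0.1263347, -0.4204900)
q + ½dt·q⊗(0,ω), renormalized = (0.1172, 0.3459, -0.7873, 0.4968)

p' = (-1.6660, 2.3260, -2.6400)
q' = (0.1172, 0.3459, -0.7873, 0.4968)
v' = (1.7096, 1.3264, -1.9824)
ω' = (-1.0345, 1.5988, -0.7932)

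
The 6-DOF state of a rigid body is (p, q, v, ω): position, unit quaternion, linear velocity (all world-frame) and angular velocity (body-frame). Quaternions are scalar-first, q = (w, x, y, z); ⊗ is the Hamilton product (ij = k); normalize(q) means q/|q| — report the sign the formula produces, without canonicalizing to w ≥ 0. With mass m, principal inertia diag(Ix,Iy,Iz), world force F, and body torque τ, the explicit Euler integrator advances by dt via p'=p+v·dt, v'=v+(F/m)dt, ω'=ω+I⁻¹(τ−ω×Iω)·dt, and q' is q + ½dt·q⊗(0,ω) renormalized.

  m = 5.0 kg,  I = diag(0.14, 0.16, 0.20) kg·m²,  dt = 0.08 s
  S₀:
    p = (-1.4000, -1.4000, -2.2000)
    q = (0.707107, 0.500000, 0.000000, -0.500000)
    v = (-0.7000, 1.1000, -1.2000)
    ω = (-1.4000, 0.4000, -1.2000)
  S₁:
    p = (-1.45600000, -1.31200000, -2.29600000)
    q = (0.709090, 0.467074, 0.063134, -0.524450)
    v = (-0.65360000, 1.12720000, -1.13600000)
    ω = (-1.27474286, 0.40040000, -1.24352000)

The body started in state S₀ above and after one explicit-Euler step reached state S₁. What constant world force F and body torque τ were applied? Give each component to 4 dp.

F = (2.9000, 1.7000, 4.0000)
τ = (0.2000, -0.1000, -0.1200)

Δv = v₁−v₀ = (0.04640000, 0.02720000, 0.06400000)
F = m·Δv/dt = (2.9000, 1.7000, 4.0000)
rate change Δω = (0.12525714, 0.00040000, -0.04352000)
gyro term ω₀×Iω₀ = (-0.0192, -0.1008, -0.0112)
applied torque τ = (0.2000, -0.1000, -0.1200)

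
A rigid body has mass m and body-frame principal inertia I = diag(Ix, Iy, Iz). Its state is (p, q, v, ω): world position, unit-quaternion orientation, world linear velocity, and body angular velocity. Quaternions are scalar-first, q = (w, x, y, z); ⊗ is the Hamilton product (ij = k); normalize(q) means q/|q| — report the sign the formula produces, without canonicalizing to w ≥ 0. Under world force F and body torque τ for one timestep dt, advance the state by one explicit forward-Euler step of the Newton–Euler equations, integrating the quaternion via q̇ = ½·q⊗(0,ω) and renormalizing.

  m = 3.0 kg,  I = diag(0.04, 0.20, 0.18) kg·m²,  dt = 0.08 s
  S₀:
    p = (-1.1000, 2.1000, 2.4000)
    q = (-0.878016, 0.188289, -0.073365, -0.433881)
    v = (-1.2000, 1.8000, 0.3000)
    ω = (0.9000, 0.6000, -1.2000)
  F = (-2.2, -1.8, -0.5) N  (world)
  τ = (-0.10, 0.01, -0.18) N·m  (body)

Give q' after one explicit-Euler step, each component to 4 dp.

q⊗(0,ω) = (-0.6460983, -0.4418478, -0.6913557, 1.2326211)
q' = normalize(q + ½dt·q⊗(0,ω)) = (-0.9020, 0.1703, -0.1008, -0.3838)

q' = (-0.9020, 0.1703, -0.1008, -0.3838)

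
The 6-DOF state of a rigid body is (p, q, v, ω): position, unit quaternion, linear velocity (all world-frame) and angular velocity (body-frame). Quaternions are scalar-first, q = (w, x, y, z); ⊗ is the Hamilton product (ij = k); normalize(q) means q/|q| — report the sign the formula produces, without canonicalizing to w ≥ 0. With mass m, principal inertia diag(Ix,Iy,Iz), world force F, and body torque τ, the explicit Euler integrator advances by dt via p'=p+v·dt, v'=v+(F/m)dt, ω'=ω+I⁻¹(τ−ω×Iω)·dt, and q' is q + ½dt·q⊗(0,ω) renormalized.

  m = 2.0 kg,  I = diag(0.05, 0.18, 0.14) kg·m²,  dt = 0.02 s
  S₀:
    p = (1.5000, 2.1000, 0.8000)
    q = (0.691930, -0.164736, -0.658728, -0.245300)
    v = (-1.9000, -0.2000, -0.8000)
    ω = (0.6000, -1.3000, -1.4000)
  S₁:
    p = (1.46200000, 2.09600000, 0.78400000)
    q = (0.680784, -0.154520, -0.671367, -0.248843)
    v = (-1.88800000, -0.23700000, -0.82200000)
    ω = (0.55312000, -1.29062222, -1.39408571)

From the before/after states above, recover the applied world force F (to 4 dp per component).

F = (1.2000, -3.7000, -2.2000)

velocity change Δv = (0.01200000, -0.03700000, -0.02200000)
applied force F = (1.2000, -3.7000, -2.2000)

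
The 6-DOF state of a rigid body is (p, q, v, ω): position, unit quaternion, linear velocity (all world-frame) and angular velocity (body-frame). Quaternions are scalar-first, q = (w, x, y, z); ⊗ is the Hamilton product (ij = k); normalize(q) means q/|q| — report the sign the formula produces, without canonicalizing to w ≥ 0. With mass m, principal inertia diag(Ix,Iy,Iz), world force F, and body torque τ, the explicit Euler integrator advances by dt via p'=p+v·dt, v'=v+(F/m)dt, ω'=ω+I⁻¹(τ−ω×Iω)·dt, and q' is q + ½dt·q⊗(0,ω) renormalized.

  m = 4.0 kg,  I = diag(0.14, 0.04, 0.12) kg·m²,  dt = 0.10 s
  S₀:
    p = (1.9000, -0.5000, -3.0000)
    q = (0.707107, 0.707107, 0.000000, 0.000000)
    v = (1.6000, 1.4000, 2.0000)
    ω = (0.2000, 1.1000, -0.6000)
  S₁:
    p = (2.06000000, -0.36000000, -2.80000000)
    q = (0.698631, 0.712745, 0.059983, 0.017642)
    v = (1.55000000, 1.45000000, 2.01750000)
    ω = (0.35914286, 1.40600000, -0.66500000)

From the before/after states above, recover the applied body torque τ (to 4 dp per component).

rate change Δω = (0.15914286, 0.30600000, -0.06500000)
applied torque τ = (0.1700, 0.1200, -0.1000)

τ = (0.1700, 0.1200, -0.1000)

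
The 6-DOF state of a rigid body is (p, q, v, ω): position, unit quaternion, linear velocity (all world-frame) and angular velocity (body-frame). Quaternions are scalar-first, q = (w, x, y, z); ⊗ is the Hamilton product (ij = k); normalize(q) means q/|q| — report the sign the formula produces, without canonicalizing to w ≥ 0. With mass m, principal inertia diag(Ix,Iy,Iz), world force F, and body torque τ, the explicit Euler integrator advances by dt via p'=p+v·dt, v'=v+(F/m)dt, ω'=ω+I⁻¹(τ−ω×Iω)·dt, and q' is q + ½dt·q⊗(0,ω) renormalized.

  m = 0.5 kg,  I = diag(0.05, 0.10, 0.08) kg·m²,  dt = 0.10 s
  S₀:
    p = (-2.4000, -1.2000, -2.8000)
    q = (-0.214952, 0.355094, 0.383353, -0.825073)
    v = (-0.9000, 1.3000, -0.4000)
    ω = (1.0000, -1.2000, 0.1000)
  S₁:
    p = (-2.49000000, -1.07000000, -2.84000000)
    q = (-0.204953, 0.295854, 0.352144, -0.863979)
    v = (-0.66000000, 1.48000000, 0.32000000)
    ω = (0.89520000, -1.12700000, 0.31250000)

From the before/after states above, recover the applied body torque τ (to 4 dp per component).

ω₁ − ω₀ = (-0.10480000, 0.07300000, 0.21250000)
I·α + gyro = (-0.0500, 0.0700, 0.1100)

τ = (-0.0500, 0.0700, 0.1100)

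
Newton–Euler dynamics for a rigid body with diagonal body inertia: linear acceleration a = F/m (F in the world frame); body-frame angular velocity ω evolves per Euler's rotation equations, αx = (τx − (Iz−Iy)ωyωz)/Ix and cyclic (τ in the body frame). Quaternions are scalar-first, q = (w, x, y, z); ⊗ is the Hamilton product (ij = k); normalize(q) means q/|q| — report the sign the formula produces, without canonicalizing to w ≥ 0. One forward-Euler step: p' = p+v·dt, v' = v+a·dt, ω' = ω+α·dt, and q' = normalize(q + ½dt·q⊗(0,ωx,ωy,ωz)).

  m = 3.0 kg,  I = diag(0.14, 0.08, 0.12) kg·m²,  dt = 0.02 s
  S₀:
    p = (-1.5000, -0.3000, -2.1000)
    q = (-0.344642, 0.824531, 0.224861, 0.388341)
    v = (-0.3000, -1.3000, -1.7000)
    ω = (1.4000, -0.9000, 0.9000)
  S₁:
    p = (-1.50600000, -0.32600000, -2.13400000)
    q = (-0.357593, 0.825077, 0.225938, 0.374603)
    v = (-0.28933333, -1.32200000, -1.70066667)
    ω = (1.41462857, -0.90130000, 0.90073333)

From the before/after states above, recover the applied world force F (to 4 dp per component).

F = (1.6000, -3.3000, -0.1000)

Δv = v₁−v₀ = (0.01066667, -0.02200000, -0.00066667)
F = m·Δv/dt = (1.6000, -3.3000, -0.1000)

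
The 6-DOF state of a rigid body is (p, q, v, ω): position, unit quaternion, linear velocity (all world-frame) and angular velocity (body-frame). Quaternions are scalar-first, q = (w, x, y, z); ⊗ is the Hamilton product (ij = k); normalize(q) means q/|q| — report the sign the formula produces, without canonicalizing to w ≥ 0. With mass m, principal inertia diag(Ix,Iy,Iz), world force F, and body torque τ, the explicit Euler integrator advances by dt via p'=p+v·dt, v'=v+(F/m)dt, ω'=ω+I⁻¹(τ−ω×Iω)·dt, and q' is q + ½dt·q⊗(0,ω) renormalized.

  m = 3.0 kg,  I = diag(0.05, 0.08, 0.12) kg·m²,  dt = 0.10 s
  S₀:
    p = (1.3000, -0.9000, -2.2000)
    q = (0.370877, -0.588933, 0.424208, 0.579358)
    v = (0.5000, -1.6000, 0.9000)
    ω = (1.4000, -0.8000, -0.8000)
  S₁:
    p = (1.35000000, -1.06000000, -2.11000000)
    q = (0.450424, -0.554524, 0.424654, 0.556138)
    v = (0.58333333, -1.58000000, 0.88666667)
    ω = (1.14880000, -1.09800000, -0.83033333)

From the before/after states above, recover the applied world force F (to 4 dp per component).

Δv = v₁−v₀ = (0.08333333, 0.02000000, -0.01333333)
F = m·Δv/dt = (2.5000, 0.6000, -0.4000)

F = (2.5000, 0.6000, -0.4000)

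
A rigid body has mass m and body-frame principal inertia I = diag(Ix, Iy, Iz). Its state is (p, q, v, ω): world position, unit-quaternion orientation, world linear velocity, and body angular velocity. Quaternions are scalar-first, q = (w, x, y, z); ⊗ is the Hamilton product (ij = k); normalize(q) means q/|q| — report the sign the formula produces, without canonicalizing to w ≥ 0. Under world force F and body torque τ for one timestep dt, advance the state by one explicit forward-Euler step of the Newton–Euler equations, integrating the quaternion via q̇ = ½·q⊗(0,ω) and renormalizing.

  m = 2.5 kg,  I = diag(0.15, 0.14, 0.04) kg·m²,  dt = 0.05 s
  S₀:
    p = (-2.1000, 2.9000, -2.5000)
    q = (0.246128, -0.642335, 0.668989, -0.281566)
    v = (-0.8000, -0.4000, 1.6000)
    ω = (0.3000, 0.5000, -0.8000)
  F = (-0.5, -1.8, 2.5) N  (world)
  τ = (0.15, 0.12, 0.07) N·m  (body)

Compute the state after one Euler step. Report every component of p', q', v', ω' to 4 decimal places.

p' = (-2.1400, 2.8800, -2.4200)
q' = (0.2369, -0.6502, 0.6569, -0.2994)
v' = (-0.8100, -0.4360, 1.6500)
ω' = (0.3367, 0.5523, -0.7106)

(τ − ω×Iω)/I = (0.7333, 1.0457, 1.7875)
ω + α·dt = (0.3367, 0.5523, -0.7106)
Hamilton product q⊗(0,ω) = (-0.3670468, -0.3205698, -0.4752738, -0.7187666)
updated quaternion q' = (0.2369, -0.6502, 0.6569, -0.2994)
a = F/m = (-0.2000, -0.7200, 1.0000)
new position p' = (-2.1400, 2.8800, -2.4200)
v + (F/m)dt = (-0.8100, -0.4360, 1.6500)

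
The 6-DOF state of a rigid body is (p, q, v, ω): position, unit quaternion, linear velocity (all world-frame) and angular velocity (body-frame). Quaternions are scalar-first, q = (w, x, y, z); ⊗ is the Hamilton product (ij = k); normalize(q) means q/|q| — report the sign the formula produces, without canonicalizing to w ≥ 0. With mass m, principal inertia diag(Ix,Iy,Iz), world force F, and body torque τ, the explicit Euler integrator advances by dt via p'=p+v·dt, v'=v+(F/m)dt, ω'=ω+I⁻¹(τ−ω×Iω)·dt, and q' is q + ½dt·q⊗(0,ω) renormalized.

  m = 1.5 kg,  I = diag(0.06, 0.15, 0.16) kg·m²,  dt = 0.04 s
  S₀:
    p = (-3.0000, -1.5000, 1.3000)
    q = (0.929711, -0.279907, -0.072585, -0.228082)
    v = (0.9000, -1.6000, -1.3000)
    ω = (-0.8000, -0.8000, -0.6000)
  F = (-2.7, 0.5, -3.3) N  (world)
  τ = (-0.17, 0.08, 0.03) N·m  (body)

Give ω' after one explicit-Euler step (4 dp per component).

ω' = (-0.9165, -0.7659, -0.6069)

(τ − ω×Iω)/I = (-2.9133, 0.8533, -0.1725)
new body rate ω' = (-0.9165, -0.7659, -0.6069)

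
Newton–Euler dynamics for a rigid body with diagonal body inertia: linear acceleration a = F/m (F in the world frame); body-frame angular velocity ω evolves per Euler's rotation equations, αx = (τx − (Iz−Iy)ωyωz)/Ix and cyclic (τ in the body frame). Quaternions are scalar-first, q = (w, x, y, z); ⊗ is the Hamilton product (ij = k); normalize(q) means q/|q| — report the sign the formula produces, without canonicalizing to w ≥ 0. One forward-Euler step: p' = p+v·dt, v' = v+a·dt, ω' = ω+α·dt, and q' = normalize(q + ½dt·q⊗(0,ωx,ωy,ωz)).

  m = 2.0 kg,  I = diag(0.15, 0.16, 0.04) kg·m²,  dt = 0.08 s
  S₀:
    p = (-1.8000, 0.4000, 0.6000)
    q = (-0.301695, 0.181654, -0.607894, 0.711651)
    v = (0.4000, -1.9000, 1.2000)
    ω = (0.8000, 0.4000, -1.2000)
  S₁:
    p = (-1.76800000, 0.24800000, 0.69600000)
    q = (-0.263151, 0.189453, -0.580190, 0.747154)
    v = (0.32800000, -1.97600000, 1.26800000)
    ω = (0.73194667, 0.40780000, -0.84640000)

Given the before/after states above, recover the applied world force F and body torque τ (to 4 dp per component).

F = (-1.8000, -1.9000, 1.7000)
τ = (-0.0700, -0.0900, 0.1800)

velocity change Δv = (-0.07200000, -0.07600000, 0.06800000)
m·(v₁−v₀)/dt = (-1.8000, -1.9000, 1.7000)
ω₁ − ω₀ = (-0.06805333, 0.00780000, 0.35360000)
ω₀×(Iω₀) = (0.0576, -0.1056, 0.0032)
I·α + gyro = (-0.0700, -0.0900, 0.1800)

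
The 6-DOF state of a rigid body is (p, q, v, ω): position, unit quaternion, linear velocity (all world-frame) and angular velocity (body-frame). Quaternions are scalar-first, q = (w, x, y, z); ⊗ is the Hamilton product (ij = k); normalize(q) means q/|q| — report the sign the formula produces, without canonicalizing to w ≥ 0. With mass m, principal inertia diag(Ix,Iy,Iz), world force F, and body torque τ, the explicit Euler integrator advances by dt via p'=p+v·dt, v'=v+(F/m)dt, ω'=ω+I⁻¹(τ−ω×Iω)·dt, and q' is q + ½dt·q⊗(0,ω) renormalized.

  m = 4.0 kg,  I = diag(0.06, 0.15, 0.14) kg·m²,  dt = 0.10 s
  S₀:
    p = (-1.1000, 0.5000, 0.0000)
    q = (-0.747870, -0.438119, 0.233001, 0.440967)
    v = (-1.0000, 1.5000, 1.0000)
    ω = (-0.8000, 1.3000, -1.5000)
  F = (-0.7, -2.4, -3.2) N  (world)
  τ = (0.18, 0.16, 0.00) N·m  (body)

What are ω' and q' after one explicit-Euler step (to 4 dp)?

precession coupling ω×(Iω) = (0.0195, -0.0960, -0.0936)
(τ − ω×Iω)/I = (2.6750, 1.7067, 0.6686)
ω + α·dt = (-0.5325, 1.4707, -1.4331)
q⊗(0,ω) = (0.0080540, -0.3244626, -1.9821831, 0.7386511)
q + ½dt·q⊗(0,ω), renormalized = (-0.7432, -0.4518, 0.1331, 0.4752)

ω' = (-0.5325, 1.4707, -1.4331)
q' = (-0.7432, -0.4518, 0.1331, 0.4752)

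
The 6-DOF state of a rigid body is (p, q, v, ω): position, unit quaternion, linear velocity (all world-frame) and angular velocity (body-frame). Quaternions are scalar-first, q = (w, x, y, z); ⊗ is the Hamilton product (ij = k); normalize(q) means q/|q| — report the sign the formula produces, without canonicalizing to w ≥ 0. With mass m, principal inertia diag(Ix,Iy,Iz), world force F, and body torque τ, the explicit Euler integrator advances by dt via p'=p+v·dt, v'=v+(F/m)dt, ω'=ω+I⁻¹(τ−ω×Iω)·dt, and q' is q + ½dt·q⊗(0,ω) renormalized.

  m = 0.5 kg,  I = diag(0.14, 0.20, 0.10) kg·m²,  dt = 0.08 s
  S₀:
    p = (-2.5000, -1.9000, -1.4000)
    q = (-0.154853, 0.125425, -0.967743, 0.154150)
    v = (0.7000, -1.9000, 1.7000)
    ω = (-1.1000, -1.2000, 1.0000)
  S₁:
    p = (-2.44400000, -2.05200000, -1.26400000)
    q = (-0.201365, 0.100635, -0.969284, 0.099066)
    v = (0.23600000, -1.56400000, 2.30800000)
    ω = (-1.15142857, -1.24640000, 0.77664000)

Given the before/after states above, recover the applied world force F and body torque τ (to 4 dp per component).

v₁ − v₀ = (-0.46400000, 0.33600000, 0.60800000)
m·(v₁−v₀)/dt = (-2.9000, 2.1000, 3.8000)
rate change Δω = (-0.05142857, -0.04640000, -0.22336000)
precession coupling = (0.1200, -0.0440, 0.0792)
I·α + gyro = (0.0300, -0.1600, -0.2000)

F = (-2.9000, 2.1000, 3.8000)
τ = (0.0300, -0.1600, -0.2000)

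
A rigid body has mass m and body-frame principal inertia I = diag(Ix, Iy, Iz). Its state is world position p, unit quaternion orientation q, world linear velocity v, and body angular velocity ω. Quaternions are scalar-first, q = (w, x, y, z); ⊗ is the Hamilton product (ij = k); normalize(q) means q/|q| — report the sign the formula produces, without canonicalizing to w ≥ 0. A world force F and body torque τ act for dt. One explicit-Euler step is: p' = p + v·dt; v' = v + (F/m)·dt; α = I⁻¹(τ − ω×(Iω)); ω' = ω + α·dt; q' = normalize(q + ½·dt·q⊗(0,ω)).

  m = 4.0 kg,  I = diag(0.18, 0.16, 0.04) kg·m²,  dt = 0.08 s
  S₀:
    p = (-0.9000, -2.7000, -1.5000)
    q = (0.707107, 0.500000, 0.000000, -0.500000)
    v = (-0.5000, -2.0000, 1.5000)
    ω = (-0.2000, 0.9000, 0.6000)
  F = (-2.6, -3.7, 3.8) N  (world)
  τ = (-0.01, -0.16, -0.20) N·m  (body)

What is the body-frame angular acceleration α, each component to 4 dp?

α = (0.3044, -0.8950, -5.0900)

precession coupling ω×(Iω) = (-0.0648, -0.0168, 0.0036)
(τ − ω×Iω)/I = (0.3044, -0.8950, -5.0900)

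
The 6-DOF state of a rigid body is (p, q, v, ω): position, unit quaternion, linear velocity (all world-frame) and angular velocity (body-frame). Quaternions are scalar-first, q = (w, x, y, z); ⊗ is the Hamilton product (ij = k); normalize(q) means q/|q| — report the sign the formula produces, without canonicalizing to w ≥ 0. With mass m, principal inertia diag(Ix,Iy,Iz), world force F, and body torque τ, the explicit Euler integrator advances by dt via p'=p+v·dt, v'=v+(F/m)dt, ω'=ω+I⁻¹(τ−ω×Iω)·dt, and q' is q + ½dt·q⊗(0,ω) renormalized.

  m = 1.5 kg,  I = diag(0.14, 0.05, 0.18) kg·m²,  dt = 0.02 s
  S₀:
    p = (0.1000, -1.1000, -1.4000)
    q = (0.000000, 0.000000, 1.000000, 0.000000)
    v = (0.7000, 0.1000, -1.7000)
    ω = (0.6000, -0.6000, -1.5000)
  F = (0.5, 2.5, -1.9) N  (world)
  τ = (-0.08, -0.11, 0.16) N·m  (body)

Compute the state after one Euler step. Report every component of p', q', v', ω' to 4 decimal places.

ω×(Iω) gyroscopic = (0.1170, 0.0360, 0.0324)
α = I⁻¹(τ − ω×Iω) = (-1.4071, -2.9200, 0.7089)
ω' = ω + α·dt = (0.5719, -0.6584, -1.4858)
Hamilton product q⊗(0,ω) = (0.6000000, -1.5000000, 0.0000000, -0.6000000)
q + ½dt·q⊗(0,ω), renormalized = (0.0060, -0.0150, 0.9999, -0.0060)
a = (0.3333, 1.6667, -1.2667)
new position p' = (0.1140, -1.0980, -1.4340)
v + (F/m)dt = (0.7067, 0.1333, -1.7253)

p' = (0.1140, -1.0980, -1.4340)
q' = (0.0060, -0.0150, 0.9999, -0.0060)
v' = (0.7067, 0.1333, -1.7253)
ω' = (0.5719, -0.6584, -1.4858)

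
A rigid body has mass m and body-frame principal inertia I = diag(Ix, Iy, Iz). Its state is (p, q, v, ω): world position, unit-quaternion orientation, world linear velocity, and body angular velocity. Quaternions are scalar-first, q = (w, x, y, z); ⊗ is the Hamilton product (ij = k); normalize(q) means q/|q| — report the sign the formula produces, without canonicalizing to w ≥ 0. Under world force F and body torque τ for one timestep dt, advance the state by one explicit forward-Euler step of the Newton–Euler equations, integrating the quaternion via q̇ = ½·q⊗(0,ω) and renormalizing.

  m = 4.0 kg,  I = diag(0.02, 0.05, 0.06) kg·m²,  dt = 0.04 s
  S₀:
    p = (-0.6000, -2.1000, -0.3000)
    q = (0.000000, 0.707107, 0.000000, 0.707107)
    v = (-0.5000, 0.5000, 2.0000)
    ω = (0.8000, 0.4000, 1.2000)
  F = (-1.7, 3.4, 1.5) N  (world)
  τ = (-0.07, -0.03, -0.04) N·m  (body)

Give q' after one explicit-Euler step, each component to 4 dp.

q' = (-0.0283, 0.7011, -0.0057, 0.7124)

q⊗(0,ω) = (-1.4142140, -0.2828428, -0.2828428, 0.2828428)
q + ½dt·q⊗(0,ω), renormalized = (-0.0283, 0.7011, -0.0057, 0.7124)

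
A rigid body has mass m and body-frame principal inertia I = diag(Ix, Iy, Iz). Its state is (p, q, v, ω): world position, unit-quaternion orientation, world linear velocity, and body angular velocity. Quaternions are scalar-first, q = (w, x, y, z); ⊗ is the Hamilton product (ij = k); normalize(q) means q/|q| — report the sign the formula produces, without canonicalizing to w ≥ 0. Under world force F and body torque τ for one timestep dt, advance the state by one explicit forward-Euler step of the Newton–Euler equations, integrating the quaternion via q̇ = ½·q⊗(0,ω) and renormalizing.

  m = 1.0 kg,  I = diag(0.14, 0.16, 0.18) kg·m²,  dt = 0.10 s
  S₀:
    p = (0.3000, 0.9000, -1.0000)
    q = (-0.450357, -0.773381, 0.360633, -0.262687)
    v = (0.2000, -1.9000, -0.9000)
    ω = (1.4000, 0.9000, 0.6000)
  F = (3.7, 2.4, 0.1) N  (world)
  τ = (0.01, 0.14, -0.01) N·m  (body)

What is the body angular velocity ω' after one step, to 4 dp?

ω' = (1.3994, 1.0085, 0.5804)

precession coupling ω×(Iω) = (0.0108, -0.0336, 0.0252)
angular accel α = (-0.0057, 1.0850, -0.1956)
ω' = ω + α·dt = (1.3994, 1.0085, 0.5804)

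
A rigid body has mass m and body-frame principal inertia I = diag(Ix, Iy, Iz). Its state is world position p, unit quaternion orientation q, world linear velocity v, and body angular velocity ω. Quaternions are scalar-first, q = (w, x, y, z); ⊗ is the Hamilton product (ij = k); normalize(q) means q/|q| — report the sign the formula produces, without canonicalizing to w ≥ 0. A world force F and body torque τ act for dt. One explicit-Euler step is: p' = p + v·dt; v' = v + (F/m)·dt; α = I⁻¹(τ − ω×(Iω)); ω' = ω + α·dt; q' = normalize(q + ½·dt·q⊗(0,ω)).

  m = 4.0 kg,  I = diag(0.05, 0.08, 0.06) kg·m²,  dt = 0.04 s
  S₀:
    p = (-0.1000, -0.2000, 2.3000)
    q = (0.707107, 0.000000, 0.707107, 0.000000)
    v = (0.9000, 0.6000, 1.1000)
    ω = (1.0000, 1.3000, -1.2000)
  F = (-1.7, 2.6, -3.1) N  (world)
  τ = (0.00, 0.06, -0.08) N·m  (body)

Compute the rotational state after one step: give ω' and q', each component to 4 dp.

ω' = (0.9750, 1.3240, -1.2793)
q' = (0.6882, -0.0028, 0.7249, -0.0311)

gyro term ω×Iω = (0.0312, 0.0120, 0.0390)
(τ − ω×Iω)/I = (-0.6240, 0.6000, -1.9833)
ω + α·dt = (0.9750, 1.3240, -1.2793)
2q̇ = q⊗(0,ω) = (-0.9192391, -0.1414214, 0.9192391, -1.5556354)
updated quaternion q' = (0.6882, -0.0028, 0.7249, -0.0311)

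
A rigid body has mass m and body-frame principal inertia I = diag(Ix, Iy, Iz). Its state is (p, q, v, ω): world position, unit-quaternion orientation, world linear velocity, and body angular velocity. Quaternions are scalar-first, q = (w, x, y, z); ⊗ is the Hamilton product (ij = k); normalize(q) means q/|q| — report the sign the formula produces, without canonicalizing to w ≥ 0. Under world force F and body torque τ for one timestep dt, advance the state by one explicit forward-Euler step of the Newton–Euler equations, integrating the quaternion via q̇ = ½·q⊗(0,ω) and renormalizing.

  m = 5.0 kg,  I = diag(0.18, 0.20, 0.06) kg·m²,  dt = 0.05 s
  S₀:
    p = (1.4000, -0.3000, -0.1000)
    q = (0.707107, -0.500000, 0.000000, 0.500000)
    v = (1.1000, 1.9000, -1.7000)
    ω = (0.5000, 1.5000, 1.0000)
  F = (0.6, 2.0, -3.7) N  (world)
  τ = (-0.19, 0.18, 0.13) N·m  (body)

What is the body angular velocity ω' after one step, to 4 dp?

ω' = (0.5056, 1.5300, 1.0958)

precession coupling ω×(Iω) = (-0.2100, 0.0600, 0.0150)
α = I⁻¹(τ − ω×Iω) = (0.1111, 0.6000, 1.9167)
ω + α·dt = (0.5056, 1.5300, 1.0958)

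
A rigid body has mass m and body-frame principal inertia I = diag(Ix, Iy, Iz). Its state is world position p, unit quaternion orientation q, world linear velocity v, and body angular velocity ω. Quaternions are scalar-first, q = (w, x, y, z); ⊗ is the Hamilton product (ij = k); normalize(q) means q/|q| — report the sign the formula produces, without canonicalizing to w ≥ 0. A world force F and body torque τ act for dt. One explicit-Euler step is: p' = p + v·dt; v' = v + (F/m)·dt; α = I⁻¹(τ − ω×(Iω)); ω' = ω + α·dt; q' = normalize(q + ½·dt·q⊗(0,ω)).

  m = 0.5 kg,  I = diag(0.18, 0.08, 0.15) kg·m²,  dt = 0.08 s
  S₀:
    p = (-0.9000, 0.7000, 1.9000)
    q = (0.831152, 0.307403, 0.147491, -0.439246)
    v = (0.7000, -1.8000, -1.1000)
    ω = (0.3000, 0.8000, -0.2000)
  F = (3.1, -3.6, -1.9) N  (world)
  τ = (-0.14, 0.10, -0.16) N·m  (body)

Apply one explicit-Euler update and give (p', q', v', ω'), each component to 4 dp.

a = (6.2000, -7.2000, -3.8000)
p + v·dt = (-0.8440, 0.5560, 1.8120)
new velocity v' = (1.1960, -2.3760, -1.4040)
(τ − ω×Iω)/I = (-0.7156, 1.2725, -0.9067)
ω + α·dt = (0.2428, 0.9018, -0.2725)
q⊗(0,ω) = (-0.2980629, 0.5712442, 0.5946284, 0.0354447)
q + ½dt·q⊗(0,ω), renormalized = (0.8187, 0.3300, 0.1712, -0.4376)

p' = (-0.8440, 0.5560, 1.8120)
q' = (0.8187, 0.3300, 0.1712, -0.4376)
v' = (1.1960, -2.3760, -1.4040)
ω' = (0.2428, 0.9018, -0.2725)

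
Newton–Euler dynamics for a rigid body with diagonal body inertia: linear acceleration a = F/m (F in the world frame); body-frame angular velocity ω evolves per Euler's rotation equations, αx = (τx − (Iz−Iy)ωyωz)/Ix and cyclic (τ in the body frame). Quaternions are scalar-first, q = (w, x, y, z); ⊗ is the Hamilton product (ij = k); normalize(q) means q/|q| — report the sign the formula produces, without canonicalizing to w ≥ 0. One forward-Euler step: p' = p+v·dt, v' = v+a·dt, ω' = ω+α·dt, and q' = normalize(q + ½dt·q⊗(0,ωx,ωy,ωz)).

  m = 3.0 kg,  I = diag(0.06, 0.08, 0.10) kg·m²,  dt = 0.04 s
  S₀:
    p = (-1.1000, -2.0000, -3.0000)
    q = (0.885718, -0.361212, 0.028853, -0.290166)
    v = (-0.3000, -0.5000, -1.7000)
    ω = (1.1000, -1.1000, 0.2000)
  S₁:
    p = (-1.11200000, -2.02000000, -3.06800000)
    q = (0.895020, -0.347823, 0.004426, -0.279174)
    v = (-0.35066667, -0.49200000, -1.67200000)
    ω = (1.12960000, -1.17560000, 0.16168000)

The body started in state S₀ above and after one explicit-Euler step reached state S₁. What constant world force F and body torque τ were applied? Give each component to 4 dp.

rate change Δω = (0.02960000, -0.07560000, -0.03832000)
τ = I·(Δω/dt) + ω₀×(Iω₀) = (0.0400, -0.1600, -0.1200)
Δv = v₁−v₀ = (-0.05066667, 0.00800000, 0.02800000)
m·(v₁−v₀)/dt = (-3.8000, 0.6000, 2.1000)

F = (-3.8000, 0.6000, 2.1000)
τ = (0.0400, -0.1600, -0.1200)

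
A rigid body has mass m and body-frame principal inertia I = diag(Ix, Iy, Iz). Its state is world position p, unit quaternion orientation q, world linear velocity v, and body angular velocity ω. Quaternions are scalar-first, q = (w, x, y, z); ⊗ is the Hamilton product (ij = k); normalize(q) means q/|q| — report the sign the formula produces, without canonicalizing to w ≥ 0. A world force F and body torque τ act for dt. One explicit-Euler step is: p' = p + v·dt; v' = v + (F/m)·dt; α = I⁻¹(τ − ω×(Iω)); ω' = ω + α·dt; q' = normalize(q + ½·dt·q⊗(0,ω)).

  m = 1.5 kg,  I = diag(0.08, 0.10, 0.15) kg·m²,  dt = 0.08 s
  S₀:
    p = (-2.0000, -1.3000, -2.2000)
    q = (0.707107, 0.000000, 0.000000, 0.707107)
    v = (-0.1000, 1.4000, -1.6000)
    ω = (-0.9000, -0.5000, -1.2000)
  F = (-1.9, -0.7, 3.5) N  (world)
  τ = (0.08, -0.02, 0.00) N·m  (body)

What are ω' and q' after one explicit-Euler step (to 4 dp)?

precession coupling ω×(Iω) = (0.0300, -0.0756, 0.0090)
α = I⁻¹(τ − ω×Iω) = (0.6250, 0.5560, -0.0600)
ω + α·dt = (-0.8500, -0.4555, -1.2048)
Hamilton product q⊗(0,ω) = (0.8485284, -0.2828428, -0.9899498, -0.8485284)
updated quaternion q' = (0.7396, -0.0113, -0.0395, 0.6718)

ω' = (-0.8500, -0.4555, -1.2048)
q' = (0.7396, -0.0113, -0.0395, 0.6718)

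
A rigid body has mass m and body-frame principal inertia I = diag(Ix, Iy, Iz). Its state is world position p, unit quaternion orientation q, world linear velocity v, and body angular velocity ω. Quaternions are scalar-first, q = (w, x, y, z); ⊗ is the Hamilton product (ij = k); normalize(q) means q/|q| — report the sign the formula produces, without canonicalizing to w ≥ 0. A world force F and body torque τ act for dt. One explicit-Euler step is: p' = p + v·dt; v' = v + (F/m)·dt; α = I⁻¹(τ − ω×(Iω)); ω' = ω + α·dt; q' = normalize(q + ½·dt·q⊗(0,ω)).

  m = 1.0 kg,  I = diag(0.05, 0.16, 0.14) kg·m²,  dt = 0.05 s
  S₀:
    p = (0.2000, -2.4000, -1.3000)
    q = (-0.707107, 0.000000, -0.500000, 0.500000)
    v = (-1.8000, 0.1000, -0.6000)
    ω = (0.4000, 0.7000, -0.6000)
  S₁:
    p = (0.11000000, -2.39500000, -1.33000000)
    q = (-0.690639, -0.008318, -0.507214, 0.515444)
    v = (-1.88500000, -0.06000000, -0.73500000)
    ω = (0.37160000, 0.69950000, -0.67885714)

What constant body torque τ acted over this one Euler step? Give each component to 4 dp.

τ = (-0.0200, 0.0200, -0.1900)

Δω = ω₁−ω₀ = (-0.02840000, -0.00050000, -0.07885714)
τ = I·(Δω/dt) + ω₀×(Iω₀) = (-0.0200, 0.0200, -0.1900)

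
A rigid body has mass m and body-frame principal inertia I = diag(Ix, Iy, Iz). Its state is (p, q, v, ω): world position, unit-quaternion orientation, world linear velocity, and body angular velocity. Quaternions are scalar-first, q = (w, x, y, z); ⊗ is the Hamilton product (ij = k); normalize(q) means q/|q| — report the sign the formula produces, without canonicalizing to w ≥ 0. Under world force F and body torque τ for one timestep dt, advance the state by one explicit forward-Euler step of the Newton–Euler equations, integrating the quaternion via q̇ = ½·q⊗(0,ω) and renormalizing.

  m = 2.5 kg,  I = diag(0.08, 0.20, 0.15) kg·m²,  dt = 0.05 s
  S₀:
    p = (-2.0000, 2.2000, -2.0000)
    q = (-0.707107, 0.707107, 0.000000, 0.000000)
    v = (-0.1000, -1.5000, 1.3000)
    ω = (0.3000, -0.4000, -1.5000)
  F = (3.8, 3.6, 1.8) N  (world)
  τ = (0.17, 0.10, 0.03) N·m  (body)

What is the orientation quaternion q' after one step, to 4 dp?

q' = (-0.7119, 0.7013, 0.0336, 0.0194)

Hamilton product q⊗(0,ω) = (-0.2121321, -0.2121321, 1.3435033, 0.7778177)
updated quaternion q' = (-0.7119, 0.7013, 0.0336, 0.0194)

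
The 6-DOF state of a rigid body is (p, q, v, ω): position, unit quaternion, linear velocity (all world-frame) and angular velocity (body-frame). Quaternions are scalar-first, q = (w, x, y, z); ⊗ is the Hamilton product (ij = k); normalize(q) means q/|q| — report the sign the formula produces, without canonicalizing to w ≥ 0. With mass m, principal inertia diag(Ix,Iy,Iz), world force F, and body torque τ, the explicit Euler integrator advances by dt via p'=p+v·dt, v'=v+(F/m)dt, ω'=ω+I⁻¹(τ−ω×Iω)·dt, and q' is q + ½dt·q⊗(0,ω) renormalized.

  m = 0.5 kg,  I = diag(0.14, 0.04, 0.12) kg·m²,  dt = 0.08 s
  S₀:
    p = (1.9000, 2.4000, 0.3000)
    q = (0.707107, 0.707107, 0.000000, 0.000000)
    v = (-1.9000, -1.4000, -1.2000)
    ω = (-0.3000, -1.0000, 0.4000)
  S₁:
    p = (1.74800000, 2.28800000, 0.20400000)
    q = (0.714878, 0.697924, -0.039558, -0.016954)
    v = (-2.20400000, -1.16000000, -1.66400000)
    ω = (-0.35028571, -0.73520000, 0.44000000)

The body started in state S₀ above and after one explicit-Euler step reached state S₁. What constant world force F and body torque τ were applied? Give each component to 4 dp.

ω₁ − ω₀ = (-0.05028571, 0.26480000, 0.04000000)
applied torque τ = (-0.1200, 0.1300, 0.0300)
Δv = v₁−v₀ = (-0.30400000, 0.24000000, -0.46400000)
F = m·Δv/dt = (-1.9000, 1.5000, -2.9000)

F = (-1.9000, 1.5000, -2.9000)
τ = (-0.1200, 0.1300, 0.0300)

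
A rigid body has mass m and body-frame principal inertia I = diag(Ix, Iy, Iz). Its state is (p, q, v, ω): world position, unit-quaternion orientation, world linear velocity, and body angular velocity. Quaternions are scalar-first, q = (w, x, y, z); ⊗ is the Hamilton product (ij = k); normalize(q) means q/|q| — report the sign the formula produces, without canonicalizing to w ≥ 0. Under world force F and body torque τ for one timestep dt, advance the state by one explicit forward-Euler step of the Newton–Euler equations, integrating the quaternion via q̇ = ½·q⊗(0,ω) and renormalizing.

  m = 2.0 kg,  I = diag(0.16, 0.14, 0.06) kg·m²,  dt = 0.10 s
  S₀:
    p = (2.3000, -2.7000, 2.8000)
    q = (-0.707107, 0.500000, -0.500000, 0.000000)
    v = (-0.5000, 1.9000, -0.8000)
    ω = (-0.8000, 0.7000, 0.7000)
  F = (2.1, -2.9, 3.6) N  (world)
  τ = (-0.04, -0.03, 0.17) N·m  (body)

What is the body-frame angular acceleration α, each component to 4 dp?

gyro term ω×Iω = (-0.0392, -0.0560, 0.0112)
angular accel α = (-0.0050, 0.1857, 2.6467)

α = (-0.0050, 0.1857, 2.6467)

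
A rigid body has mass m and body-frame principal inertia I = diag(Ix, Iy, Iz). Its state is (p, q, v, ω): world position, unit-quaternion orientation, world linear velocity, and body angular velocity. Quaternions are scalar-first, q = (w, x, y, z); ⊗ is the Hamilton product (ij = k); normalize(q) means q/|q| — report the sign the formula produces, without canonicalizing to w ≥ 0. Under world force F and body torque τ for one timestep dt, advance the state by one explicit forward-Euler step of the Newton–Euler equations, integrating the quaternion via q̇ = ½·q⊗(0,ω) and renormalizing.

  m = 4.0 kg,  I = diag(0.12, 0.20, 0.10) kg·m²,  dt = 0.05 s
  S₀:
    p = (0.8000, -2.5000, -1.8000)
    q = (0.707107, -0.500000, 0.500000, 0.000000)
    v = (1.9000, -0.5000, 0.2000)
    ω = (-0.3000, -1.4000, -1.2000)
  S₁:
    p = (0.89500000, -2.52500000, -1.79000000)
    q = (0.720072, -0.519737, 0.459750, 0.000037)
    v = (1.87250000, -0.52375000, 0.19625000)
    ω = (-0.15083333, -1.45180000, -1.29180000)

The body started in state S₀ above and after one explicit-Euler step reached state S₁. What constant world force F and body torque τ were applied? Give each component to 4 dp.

F = (-2.2000, -1.9000, -0.3000)
τ = (0.1900, -0.2000, -0.1500)

v₁ − v₀ = (-0.02750000, -0.02375000, -0.00375000)
F = m·Δv/dt = (-2.2000, -1.9000, -0.3000)
ω₁ − ω₀ = (0.14916667, -0.05180000, -0.09180000)
τ = I·(Δω/dt) + ω₀×(Iω₀) = (0.1900, -0.2000, -0.1500)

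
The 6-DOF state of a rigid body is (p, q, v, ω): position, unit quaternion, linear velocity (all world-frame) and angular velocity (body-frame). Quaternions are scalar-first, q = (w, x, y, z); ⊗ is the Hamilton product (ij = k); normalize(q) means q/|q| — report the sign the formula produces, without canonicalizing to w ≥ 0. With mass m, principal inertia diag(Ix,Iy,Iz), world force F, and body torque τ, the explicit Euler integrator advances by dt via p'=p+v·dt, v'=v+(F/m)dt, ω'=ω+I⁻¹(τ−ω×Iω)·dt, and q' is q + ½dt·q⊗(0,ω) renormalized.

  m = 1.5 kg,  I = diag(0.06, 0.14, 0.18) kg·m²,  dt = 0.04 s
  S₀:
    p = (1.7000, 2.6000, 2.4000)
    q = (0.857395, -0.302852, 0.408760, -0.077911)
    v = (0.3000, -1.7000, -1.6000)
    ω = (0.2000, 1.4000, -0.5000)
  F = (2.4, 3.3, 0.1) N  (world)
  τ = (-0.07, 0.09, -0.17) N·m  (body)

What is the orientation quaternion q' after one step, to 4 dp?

q' = (0.8460, -0.3012, 0.4292, -0.0966)

Hamilton product q⊗(0,ω) = (-0.5506491, 0.0761744, 1.0333448, -0.9344423)
updated quaternion q' = (0.8460, -0.3012, 0.4292, -0.0966)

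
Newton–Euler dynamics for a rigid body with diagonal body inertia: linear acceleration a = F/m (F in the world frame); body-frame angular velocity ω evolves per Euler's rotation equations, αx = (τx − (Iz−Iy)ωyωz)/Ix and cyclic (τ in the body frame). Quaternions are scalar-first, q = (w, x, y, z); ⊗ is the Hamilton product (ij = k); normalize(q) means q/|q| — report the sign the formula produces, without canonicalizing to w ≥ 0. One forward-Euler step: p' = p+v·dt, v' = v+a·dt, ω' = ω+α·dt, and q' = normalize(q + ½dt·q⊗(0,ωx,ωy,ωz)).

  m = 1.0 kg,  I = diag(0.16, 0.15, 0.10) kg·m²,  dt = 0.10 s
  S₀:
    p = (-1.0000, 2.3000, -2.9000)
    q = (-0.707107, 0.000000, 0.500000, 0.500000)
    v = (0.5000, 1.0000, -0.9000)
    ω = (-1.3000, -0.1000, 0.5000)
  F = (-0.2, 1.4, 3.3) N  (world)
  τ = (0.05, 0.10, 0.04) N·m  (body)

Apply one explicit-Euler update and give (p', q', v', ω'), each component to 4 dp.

p' = (-0.9500, 2.4000, -2.9900)
q' = (-0.7154, 0.0608, 0.4699, 0.5136)
v' = (0.4800, 1.1400, -0.5700)
ω' = (-1.2703, -0.0073, 0.5413)

linear accel F/m = (-0.2000, 1.4000, 3.3000)
new position p' = (-0.9500, 2.4000, -2.9900)
new velocity v' = (0.4800, 1.1400, -0.5700)
precession coupling ω×(Iω) = (0.0025, -0.0390, -0.0013)
angular accel α = (0.2969, 0.9267, 0.4130)
ω + α·dt = (-1.2703, -0.0073, 0.5413)
Hamilton product q⊗(0,ω) = (-0.2000000, 1.2192391, -0.5792893, 0.2964465)
q' = normalize(q + ½dt·q⊗(0,ω)) = (-0.7154, 0.0608, 0.4699, 0.5136)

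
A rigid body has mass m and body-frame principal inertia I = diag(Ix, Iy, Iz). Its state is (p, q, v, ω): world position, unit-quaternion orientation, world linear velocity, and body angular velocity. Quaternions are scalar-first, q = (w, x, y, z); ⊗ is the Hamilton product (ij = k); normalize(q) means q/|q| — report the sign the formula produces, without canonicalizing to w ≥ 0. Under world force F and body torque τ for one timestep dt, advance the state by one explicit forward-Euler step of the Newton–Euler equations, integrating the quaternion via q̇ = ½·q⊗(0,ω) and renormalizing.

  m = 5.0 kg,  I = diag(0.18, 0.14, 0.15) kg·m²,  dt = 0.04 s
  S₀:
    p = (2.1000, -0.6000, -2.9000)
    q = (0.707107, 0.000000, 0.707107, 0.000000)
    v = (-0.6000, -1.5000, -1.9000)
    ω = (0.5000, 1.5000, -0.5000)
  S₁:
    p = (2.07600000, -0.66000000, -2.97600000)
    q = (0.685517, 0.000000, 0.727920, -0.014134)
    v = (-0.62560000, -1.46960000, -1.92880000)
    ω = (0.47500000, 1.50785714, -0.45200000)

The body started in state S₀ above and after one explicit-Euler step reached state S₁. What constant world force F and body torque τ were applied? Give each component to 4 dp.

F = (-3.2000, 3.8000, -3.6000)
τ = (-0.1200, 0.0200, 0.1500)

Δω = ω₁−ω₀ = (-0.02500000, 0.00785714, 0.04800000)
gyro term ω₀×Iω₀ = (-0.0075, -0.0075, -0.0300)
I·α + gyro = (-0.1200, 0.0200, 0.1500)
v₁ − v₀ = (-0.02560000, 0.03040000, -0.02880000)
m·(v₁−v₀)/dt = (-3.2000, 3.8000, -3.6000)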